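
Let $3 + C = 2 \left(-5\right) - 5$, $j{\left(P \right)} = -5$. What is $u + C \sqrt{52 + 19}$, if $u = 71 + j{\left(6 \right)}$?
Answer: $66 - 18 \sqrt{71} \approx -85.671$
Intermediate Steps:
$C = -18$ ($C = -3 + \left(2 \left(-5\right) - 5\right) = -3 - 15 = -18$)
$u = 66$ ($u = 71 - 5 = 66$)
$u + C \sqrt{52 + 19} = 66 - 18 \sqrt{52 + 19} = 66 - 18 \sqrt{71}$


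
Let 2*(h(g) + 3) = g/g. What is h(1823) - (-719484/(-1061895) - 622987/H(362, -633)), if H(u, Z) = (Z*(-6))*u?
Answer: -1325863126223/486657983340 ≈ -2.7244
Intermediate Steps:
H(u, Z) = -6*Z*u (H(u, Z) = (-6*Z)*u = -6*Z*u)
h(g) = -5/2 (h(g) = -3 + (g/g)/2 = -3 + (1/2)*1 = -3 + 1/2 = -5/2)
h(1823) - (-719484/(-1061895) - 622987/H(362, -633)) = -5/2 - (-719484/(-1061895) - 622987/((-6*(-633)*362))) = -5/2 - (-719484*(-1/1061895) - 622987/1374876) = -5/2 - (239828/353965 - 622987*1/1374876) = -5/2 - (239828/353965 - 622987/1374876) = -5/2 - 1*109218167873/486657983340 = -5/2 - 109218167873/486657983340 = -1325863126223/486657983340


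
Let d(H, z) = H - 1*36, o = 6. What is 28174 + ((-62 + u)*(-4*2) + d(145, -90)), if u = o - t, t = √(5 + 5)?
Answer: 28731 + 8*√10 ≈ 28756.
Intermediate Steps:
d(H, z) = -36 + H (d(H, z) = H - 36 = -36 + H)
t = √10 ≈ 3.1623
u = 6 - √10 ≈ 2.8377
28174 + ((-62 + u)*(-4*2) + d(145, -90)) = 28174 + ((-62 + (6 - √10))*(-4*2) + (-36 + 145)) = 28174 + ((-56 - √10)*(-8) + 109) = 28174 + ((448 + 8*√10) + 109) = 28174 + (557 + 8*√10) = 28731 + 8*√10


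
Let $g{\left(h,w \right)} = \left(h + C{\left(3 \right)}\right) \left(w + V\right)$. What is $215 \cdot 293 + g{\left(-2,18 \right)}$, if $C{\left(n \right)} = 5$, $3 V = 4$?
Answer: $63053$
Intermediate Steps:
$V = \frac{4}{3}$ ($V = \frac{1}{3} \cdot 4 = \frac{4}{3} \approx 1.3333$)
$g{\left(h,w \right)} = \left(5 + h\right) \left(\frac{4}{3} + w\right)$ ($g{\left(h,w \right)} = \left(h + 5\right) \left(w + \frac{4}{3}\right) = \left(5 + h\right) \left(\frac{4}{3} + w\right)$)
$215 \cdot 293 + g{\left(-2,18 \right)} = 215 \cdot 293 + \left(\frac{20}{3} + 5 \cdot 18 + \frac{4}{3} \left(-2\right) - 36\right) = 62995 + \left(\frac{20}{3} + 90 - \frac{8}{3} - 36\right) = 62995 + 58 = 63053$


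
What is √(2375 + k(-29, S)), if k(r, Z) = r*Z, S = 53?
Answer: √838 ≈ 28.948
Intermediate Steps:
k(r, Z) = Z*r
√(2375 + k(-29, S)) = √(2375 + 53*(-29)) = √(2375 - 1537) = √838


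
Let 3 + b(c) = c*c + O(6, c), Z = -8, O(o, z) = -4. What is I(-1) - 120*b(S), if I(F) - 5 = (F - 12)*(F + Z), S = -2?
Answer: 482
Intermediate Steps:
b(c) = -7 + c**2 (b(c) = -3 + (c*c - 4) = -3 + (c**2 - 4) = -3 + (-4 + c**2) = -7 + c**2)
I(F) = 5 + (-12 + F)*(-8 + F) (I(F) = 5 + (F - 12)*(F - 8) = 5 + (-12 + F)*(-8 + F))
I(-1) - 120*b(S) = (101 + (-1)**2 - 20*(-1)) - 120*(-7 + (-2)**2) = (101 + 1 + 20) - 120*(-7 + 4) = 122 - 120*(-3) = 122 + 360 = 482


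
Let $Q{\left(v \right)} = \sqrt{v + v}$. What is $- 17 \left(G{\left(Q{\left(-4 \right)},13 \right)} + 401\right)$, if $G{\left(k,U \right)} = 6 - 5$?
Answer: $-6834$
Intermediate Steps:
$Q{\left(v \right)} = \sqrt{2} \sqrt{v}$ ($Q{\left(v \right)} = \sqrt{2 v} = \sqrt{2} \sqrt{v}$)
$G{\left(k,U \right)} = 1$ ($G{\left(k,U \right)} = 6 - 5 = 1$)
$- 17 \left(G{\left(Q{\left(-4 \right)},13 \right)} + 401\right) = - 17 \left(1 + 401\right) = \left(-17\right) 402 = -6834$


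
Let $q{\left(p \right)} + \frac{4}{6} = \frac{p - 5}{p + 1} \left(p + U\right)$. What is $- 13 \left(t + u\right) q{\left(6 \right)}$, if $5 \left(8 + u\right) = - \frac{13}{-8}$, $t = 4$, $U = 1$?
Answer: $\frac{637}{40} \approx 15.925$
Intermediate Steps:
$q{\left(p \right)} = - \frac{17}{3} + p$ ($q{\left(p \right)} = - \frac{2}{3} + \frac{p - 5}{p + 1} \left(p + 1\right) = - \frac{2}{3} + \frac{-5 + p}{1 + p} \left(1 + p\right) = - \frac{2}{3} + \left(-5 + p\right) = - \frac{17}{3} + p$)
$u = - \frac{307}{40}$ ($u = -8 + \frac{\left(-13\right) \frac{1}{-8}}{5} = -8 + \frac{\left(-13\right) \left(- \frac{1}{8}\right)}{5} = -8 + \frac{1}{5} \cdot \frac{13}{8} = -8 + \frac{13}{40} = - \frac{307}{40} \approx -7.675$)
$- 13 \left(t + u\right) q{\left(6 \right)} = - 13 \left(4 - \frac{307}{40}\right) \left(- \frac{17}{3} + 6\right) = \left(-13\right) \left(- \frac{147}{40}\right) \frac{1}{3} = \frac{1911}{40} \cdot \frac{1}{3} = \frac{637}{40}$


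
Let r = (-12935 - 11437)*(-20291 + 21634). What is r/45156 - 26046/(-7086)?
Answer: -3204999390/4444103 ≈ -721.18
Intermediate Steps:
r = -32731596 (r = -24372*1343 = -32731596)
r/45156 - 26046/(-7086) = -32731596/45156 - 26046/(-7086) = -32731596*1/45156 - 26046*(-1/7086) = -2727633/3763 + 4341/1181 = -3204999390/4444103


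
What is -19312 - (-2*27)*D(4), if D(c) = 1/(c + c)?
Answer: -77221/4 ≈ -19305.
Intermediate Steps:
D(c) = 1/(2*c)
-19312 - (-2*27)*D(4) = -19312 - (-2*27)*(½)/4 = -19312 - (-54)*(½)*(¼) = -19312 - (-54)/8 = -19312 - 1*(-27/4) = -19312 + 27/4 = -77221/4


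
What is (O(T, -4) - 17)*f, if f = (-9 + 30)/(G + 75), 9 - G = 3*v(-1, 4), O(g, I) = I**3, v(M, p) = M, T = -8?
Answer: -567/29 ≈ -19.552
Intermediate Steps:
G = 12 (G = 9 - 3*(-1) = 9 - 1*(-3) = 9 + 3 = 12)
f = 7/29 (f = (-9 + 30)/(12 + 75) = 21/87 = 21*(1/87) = 7/29 ≈ 0.24138)
(O(T, -4) - 17)*f = ((-4)**3 - 17)*(7/29) = (-64 - 17)*(7/29) = -81*7/29 = -567/29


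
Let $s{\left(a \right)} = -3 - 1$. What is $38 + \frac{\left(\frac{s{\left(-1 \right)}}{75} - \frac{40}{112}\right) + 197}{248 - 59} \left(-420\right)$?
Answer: $- \frac{376928}{945} \approx -398.87$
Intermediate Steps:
$s{\left(a \right)} = -4$ ($s{\left(a \right)} = -3 - 1 = -4$)
$38 + \frac{\left(\frac{s{\left(-1 \right)}}{75} - \frac{40}{112}\right) + 197}{248 - 59} \left(-420\right) = 38 + \frac{\left(- \frac{4}{75} - \frac{40}{112}\right) + 197}{248 - 59} \left(-420\right) = 38 + \frac{\left(\left(-4\right) \frac{1}{75} - \frac{5}{14}\right) + 197}{189} \left(-420\right) = 38 + \left(\left(- \frac{4}{75} - \frac{5}{14}\right) + 197\right) \frac{1}{189} \left(-420\right) = 38 + \left(- \frac{431}{1050} + 197\right) \frac{1}{189} \left(-420\right) = 38 + \frac{206419}{1050} \cdot \frac{1}{189} \left(-420\right) = 38 + \frac{206419}{198450} \left(-420\right) = 38 - \frac{412838}{945} = - \frac{376928}{945}$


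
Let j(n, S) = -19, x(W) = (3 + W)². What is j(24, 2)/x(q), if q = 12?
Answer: -19/225 ≈ -0.084444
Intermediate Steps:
j(24, 2)/x(q) = -19/(3 + 12)² = -19/(15²) = -19/225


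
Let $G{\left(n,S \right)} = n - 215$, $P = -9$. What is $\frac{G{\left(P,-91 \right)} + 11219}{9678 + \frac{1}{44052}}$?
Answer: $\frac{484351740}{426335257} \approx 1.1361$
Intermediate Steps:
$G{\left(n,S \right)} = -215 + n$
$\frac{G{\left(P,-91 \right)} + 11219}{9678 + \frac{1}{44052}} = \frac{\left(-215 - 9\right) + 11219}{9678 + \frac{1}{44052}} = \frac{-224 + 11219}{9678 + \frac{1}{44052}} = \frac{10995}{\frac{426335257}{44052}} = 10995 \cdot \frac{44052}{426335257} = \frac{484351740}{426335257}$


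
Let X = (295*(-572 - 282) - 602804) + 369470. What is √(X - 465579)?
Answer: I*√950843 ≈ 975.11*I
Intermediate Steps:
X = -485264 (X = (295*(-854) - 602804) + 369470 = (-251930 - 602804) + 369470 = -854734 + 369470 = -485264)
√(X - 465579) = √(-485264 - 465579) = √(-950843) = I*√950843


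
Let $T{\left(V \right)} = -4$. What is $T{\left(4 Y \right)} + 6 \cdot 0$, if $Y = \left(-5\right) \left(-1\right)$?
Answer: $-4$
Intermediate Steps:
$Y = 5$
$T{\left(4 Y \right)} + 6 \cdot 0 = -4 + 6 \cdot 0 = -4 + 0 = -4$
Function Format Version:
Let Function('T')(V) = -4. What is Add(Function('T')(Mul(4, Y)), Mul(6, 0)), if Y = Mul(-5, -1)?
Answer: -4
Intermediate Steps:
Y = 5
Add(Function('T')(Mul(4, Y)), Mul(6, 0)) = Add(-4, Mul(6, 0)) = Add(-4, 0) = -4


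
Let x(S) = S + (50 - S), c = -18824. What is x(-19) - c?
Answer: 18874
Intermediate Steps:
x(S) = 50
x(-19) - c = 50 - 1*(-18824) = 50 + 18824 = 18874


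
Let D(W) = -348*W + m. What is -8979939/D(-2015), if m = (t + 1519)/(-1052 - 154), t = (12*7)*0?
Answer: -10829806434/845669801 ≈ -12.806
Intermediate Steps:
t = 0 (t = 84*0 = 0)
m = -1519/1206 (m = (0 + 1519)/(-1052 - 154) = 1519/(-1206) = 1519*(-1/1206) = -1519/1206 ≈ -1.2595)
D(W) = -1519/1206 - 348*W (D(W) = -348*W - 1519/1206 = -1519/1206 - 348*W)
-8979939/D(-2015) = -8979939/(-1519/1206 - 348*(-2015)) = -8979939/(-1519/1206 + 701220) = -8979939/845669801/1206 = -8979939*1206/845669801 = -10829806434/845669801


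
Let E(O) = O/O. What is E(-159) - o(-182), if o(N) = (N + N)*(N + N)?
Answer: -132495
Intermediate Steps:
o(N) = 4*N² (o(N) = (2*N)*(2*N) = 4*N²)
E(O) = 1
E(-159) - o(-182) = 1 - 4*(-182)² = 1 - 4*33124 = 1 - 1*132496 = 1 - 132496 = -132495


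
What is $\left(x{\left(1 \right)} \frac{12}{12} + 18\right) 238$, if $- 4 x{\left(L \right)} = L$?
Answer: $\frac{8449}{2} \approx 4224.5$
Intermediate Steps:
$x{\left(L \right)} = - \frac{L}{4}$
$\left(x{\left(1 \right)} \frac{12}{12} + 18\right) 238 = \left(\left(- \frac{1}{4}\right) 1 \cdot \frac{12}{12} + 18\right) 238 = \left(- \frac{12 \cdot \frac{1}{12}}{4} + 18\right) 238 = \left(\left(- \frac{1}{4}\right) 1 + 18\right) 238 = \left(- \frac{1}{4} + 18\right) 238 = \frac{71}{4} \cdot 238 = \frac{8449}{2}$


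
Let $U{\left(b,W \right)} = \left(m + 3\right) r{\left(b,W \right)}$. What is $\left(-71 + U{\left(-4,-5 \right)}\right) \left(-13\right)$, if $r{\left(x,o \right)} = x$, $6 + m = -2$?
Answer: $663$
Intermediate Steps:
$m = -8$ ($m = -6 - 2 = -8$)
$U{\left(b,W \right)} = - 5 b$ ($U{\left(b,W \right)} = \left(-8 + 3\right) b = - 5 b$)
$\left(-71 + U{\left(-4,-5 \right)}\right) \left(-13\right) = \left(-71 - -20\right) \left(-13\right) = \left(-71 + 20\right) \left(-13\right) = \left(-51\right) \left(-13\right) = 663$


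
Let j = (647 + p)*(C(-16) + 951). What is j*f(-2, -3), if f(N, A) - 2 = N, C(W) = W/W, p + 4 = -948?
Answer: 0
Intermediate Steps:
p = -952 (p = -4 - 948 = -952)
C(W) = 1
f(N, A) = 2 + N
j = -290360 (j = (647 - 952)*(1 + 951) = -305*952 = -290360)
j*f(-2, -3) = -290360*(2 - 2) = -290360*0 = 0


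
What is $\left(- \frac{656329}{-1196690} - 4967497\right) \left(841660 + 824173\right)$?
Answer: $- \frac{9902633105043389633}{1196690} \approx -8.275 \cdot 10^{12}$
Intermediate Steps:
$\left(- \frac{656329}{-1196690} - 4967497\right) \left(841660 + 824173\right) = \left(\left(-656329\right) \left(- \frac{1}{1196690}\right) - 4967497\right) 1665833 = \left(\frac{656329}{1196690} - 4967497\right) 1665833 = \left(- \frac{5944553328601}{1196690}\right) 1665833 = - \frac{9902633105043389633}{1196690}$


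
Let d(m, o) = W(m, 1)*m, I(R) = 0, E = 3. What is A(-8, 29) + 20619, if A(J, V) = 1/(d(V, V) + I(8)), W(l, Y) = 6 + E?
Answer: 5381560/261 ≈ 20619.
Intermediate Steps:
W(l, Y) = 9 (W(l, Y) = 6 + 3 = 9)
d(m, o) = 9*m
A(J, V) = 1/(9*V) (A(J, V) = 1/(9*V + 0) = 1/(9*V))
A(-8, 29) + 20619 = (⅑)/29 + 20619 = (⅑)*(1/29) + 20619 = 1/261 + 20619 = 5381560/261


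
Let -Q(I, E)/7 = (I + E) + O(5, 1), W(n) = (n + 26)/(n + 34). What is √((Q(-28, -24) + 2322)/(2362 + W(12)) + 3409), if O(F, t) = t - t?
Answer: √10071426421635/54345 ≈ 58.396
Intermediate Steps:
O(F, t) = 0
W(n) = (26 + n)/(34 + n)
Q(I, E) = -7*E - 7*I (Q(I, E) = -7*((I + E) + 0) = -7*((E + I) + 0) = -7*(E + I) = -7*E - 7*I)
√((Q(-28, -24) + 2322)/(2362 + W(12)) + 3409) = √(((-7*(-24) - 7*(-28)) + 2322)/(2362 + (26 + 12)/(34 + 12)) + 3409) = √(((168 + 196) + 2322)/(2362 + 38/46) + 3409) = √((364 + 2322)/(2362 + (1/46)*38) + 3409) = √(2686/(2362 + 19/23) + 3409) = √(2686/(54345/23) + 3409) = √(2686*(23/54345) + 3409) = √(61778/54345 + 3409) = √(185323883/54345) = √10071426421635/54345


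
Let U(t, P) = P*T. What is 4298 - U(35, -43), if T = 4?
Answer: 4470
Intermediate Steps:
U(t, P) = 4*P (U(t, P) = P*4 = 4*P)
4298 - U(35, -43) = 4298 - 4*(-43) = 4298 - 1*(-172) = 4298 + 172 = 4470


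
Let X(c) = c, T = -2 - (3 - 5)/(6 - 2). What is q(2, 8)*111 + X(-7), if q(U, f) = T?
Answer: -347/2 ≈ -173.50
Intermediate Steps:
T = -3/2 (T = -2 - (-2)/4 = -2 - 1*(-½) = -2 + ½ = -3/2 ≈ -1.5000)
q(U, f) = -3/2
q(2, 8)*111 + X(-7) = -3/2*111 - 7 = -333/2 - 7 = -347/2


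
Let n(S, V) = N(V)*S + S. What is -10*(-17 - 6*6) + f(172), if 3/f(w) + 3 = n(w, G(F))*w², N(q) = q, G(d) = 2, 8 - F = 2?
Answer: 2696876911/5088447 ≈ 530.00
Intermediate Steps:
F = 6 (F = 8 - 1*2 = 8 - 2 = 6)
n(S, V) = S + S*V (n(S, V) = V*S + S = S*V + S = S + S*V)
f(w) = 3/(-3 + 3*w³) (f(w) = 3/(-3 + (w*(1 + 2))*w²) = 3/(-3 + (w*3)*w²) = 3/(-3 + (3*w)*w²) = 3/(-3 + 3*w³))
-10*(-17 - 6*6) + f(172) = -10*(-17 - 6*6) + 1/(-1 + 172³) = -10*(-17 - 36) + 1/(-1 + 5088448) = -10*(-53) + 1/5088447 = 530 + 1/5088447 = 2696876911/5088447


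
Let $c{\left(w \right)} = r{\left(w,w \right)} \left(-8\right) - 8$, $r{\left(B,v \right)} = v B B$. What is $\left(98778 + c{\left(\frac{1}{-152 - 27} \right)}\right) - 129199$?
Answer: $- \frac{174520630423}{5735339} \approx -30429.0$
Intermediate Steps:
$r{\left(B,v \right)} = v B^{2}$ ($r{\left(B,v \right)} = B v B = v B^{2}$)
$c{\left(w \right)} = -8 - 8 w^{3}$ ($c{\left(w \right)} = w w^{2} \left(-8\right) - 8 = w^{3} \left(-8\right) - 8 = - 8 w^{3} - 8 = -8 - 8 w^{3}$)
$\left(98778 + c{\left(\frac{1}{-152 - 27} \right)}\right) - 129199 = \left(98778 - \left(8 + 8 \left(\frac{1}{-152 - 27}\right)^{3}\right)\right) - 129199 = \left(98778 - \left(8 + 8 \left(\frac{1}{-179}\right)^{3}\right)\right) - 129199 = \left(98778 - \left(8 + 8 \left(- \frac{1}{179}\right)^{3}\right)\right) - 129199 = \left(98778 - \frac{45882704}{5735339}\right) - 129199 = \frac{566479433038}{5735339} - 129199 = - \frac{174520630423}{5735339}$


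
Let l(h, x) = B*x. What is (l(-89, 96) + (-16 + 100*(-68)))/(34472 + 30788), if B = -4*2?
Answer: -1896/16315 ≈ -0.11621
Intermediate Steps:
B = -8
l(h, x) = -8*x
(l(-89, 96) + (-16 + 100*(-68)))/(34472 + 30788) = (-8*96 + (-16 + 100*(-68)))/(34472 + 30788) = (-768 + (-16 - 6800))/65260 = (-768 - 6816)*(1/65260) = -7584*1/65260 = -1896/16315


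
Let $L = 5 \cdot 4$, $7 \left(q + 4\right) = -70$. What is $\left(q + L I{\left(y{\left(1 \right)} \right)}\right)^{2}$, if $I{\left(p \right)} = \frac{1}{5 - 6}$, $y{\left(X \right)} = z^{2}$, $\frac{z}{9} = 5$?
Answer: $1156$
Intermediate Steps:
$z = 45$ ($z = 9 \cdot 5 = 45$)
$q = -14$ ($q = -4 + \frac{1}{7} \left(-70\right) = -4 - 10 = -14$)
$y{\left(X \right)} = 2025$ ($y{\left(X \right)} = 45^{2} = 2025$)
$L = 20$
$I{\left(p \right)} = -1$ ($I{\left(p \right)} = \frac{1}{-1} = -1$)
$\left(q + L I{\left(y{\left(1 \right)} \right)}\right)^{2} = \left(-14 + 20 \left(-1\right)\right)^{2} = \left(-14 - 20\right)^{2} = \left(-34\right)^{2} = 1156$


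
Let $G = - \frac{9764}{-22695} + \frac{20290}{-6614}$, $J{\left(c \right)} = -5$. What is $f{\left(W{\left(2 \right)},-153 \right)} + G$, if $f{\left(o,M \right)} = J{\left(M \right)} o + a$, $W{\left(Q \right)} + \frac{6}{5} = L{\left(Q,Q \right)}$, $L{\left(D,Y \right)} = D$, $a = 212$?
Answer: $\frac{15412940693}{75052365} \approx 205.36$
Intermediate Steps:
$W{\left(Q \right)} = - \frac{6}{5} + Q$
$G = - \frac{197951227}{75052365}$ ($G = \left(-9764\right) \left(- \frac{1}{22695}\right) + 20290 \left(- \frac{1}{6614}\right) = \frac{9764}{22695} - \frac{10145}{3307} = - \frac{197951227}{75052365} \approx -2.6375$)
$f{\left(o,M \right)} = 212 - 5 o$ ($f{\left(o,M \right)} = - 5 o + 212 = 212 - 5 o$)
$f{\left(W{\left(2 \right)},-153 \right)} + G = \left(212 - 5 \left(- \frac{6}{5} + 2\right)\right) - \frac{197951227}{75052365} = \left(212 - 4\right) - \frac{197951227}{75052365} = 208 - \frac{197951227}{75052365} = \frac{15412940693}{75052365}$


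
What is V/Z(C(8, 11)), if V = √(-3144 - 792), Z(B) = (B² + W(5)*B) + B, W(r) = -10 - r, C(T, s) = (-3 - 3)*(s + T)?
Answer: I*√246/3648 ≈ 0.0042994*I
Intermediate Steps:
C(T, s) = -6*T - 6*s (C(T, s) = -6*(T + s) = -6*T - 6*s)
Z(B) = B² - 14*B (Z(B) = (B² + (-10 - 1*5)*B) + B = (B² + (-10 - 5)*B) + B = (B² - 15*B) + B = B² - 14*B)
V = 4*I*√246 (V = √(-3936) = 4*I*√246 ≈ 62.738*I)
V/Z(C(8, 11)) = (4*I*√246)/(((-6*8 - 6*11)*(-14 + (-6*8 - 6*11)))) = (4*I*√246)/(((-48 - 66)*(-14 + (-48 - 66)))) = (4*I*√246)/((-114*(-14 - 114))) = (4*I*√246)/((-114*(-128))) = (4*I*√246)/14592 = (4*I*√246)*(1/14592) = I*√246/3648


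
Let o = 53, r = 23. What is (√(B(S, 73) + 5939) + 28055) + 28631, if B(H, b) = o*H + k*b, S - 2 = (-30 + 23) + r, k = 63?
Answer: 56686 + 26*√17 ≈ 56793.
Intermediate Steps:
S = 18 (S = 2 + ((-30 + 23) + 23) = 2 + (-7 + 23) = 2 + 16 = 18)
B(H, b) = 53*H + 63*b
(√(B(S, 73) + 5939) + 28055) + 28631 = (√((53*18 + 63*73) + 5939) + 28055) + 28631 = (√((954 + 4599) + 5939) + 28055) + 28631 = (√(5553 + 5939) + 28055) + 28631 = (√11492 + 28055) + 28631 = (26*√17 + 28055) + 28631 = (28055 + 26*√17) + 28631 = 56686 + 26*√17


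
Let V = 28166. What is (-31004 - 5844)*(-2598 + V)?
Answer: -942129664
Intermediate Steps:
(-31004 - 5844)*(-2598 + V) = (-31004 - 5844)*(-2598 + 28166) = -36848*25568 = -942129664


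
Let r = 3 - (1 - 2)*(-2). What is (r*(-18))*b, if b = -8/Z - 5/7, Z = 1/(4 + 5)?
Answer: 9162/7 ≈ 1308.9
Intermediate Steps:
Z = ⅑ (Z = 1/9 = ⅑ ≈ 0.11111)
b = -509/7 (b = -8/⅑ - 5/7 = -8*9 - 5*⅐ = -72 - 5/7 = -509/7 ≈ -72.714)
r = 1 (r = 3 - (-1)*(-2) = 3 - 1*2 = 3 - 2 = 1)
(r*(-18))*b = (1*(-18))*(-509/7) = -18*(-509/7) = 9162/7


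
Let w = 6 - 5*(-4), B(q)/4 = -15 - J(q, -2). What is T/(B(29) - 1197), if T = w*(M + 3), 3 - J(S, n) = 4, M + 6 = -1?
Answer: 104/1253 ≈ 0.083001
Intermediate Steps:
M = -7 (M = -6 - 1 = -7)
J(S, n) = -1 (J(S, n) = 3 - 1*4 = 3 - 4 = -1)
B(q) = -56 (B(q) = 4*(-15 - 1*(-1)) = 4*(-15 + 1) = 4*(-14) = -56)
w = 26 (w = 6 + 20 = 26)
T = -104 (T = 26*(-7 + 3) = 26*(-4) = -104)
T/(B(29) - 1197) = -104/(-56 - 1197) = -104/(-1253) = -104*(-1/1253) = 104/1253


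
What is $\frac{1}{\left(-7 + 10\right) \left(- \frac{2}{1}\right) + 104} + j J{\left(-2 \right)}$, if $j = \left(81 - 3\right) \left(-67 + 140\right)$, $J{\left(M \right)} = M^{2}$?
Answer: $\frac{2232049}{98} \approx 22776.0$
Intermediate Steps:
$j = 5694$ ($j = 78 \cdot 73 = 5694$)
$\frac{1}{\left(-7 + 10\right) \left(- \frac{2}{1}\right) + 104} + j J{\left(-2 \right)} = \frac{1}{\left(-7 + 10\right) \left(- \frac{2}{1}\right) + 104} + 5694 \left(-2\right)^{2} = \frac{1}{3 \left(\left(-2\right) 1\right) + 104} + 5694 \cdot 4 = \frac{1}{3 \left(-2\right) + 104} + 22776 = \frac{1}{-6 + 104} + 22776 = \frac{1}{98} + 22776 = \frac{2232049}{98}$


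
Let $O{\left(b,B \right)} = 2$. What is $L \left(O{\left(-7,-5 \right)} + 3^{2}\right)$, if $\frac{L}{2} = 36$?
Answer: $792$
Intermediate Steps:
$L = 72$ ($L = 2 \cdot 36 = 72$)
$L \left(O{\left(-7,-5 \right)} + 3^{2}\right) = 72 \left(2 + 3^{2}\right) = 72 \left(2 + 9\right) = 72 \cdot 11 = 792$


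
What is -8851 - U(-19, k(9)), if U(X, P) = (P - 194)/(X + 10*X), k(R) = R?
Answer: -1850044/209 ≈ -8851.9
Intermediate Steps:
U(X, P) = (-194 + P)/(11*X) (U(X, P) = (-194 + P)/((11*X)) = (-194 + P)*(1/(11*X)) = (-194 + P)/(11*X))
-8851 - U(-19, k(9)) = -8851 - (-194 + 9)/(11*(-19)) = -8851 - (-1)*(-185)/(11*19) = -8851 - 1*185/209 = -8851 - 185/209 = -1850044/209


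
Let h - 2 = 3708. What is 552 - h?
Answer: -3158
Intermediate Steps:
h = 3710 (h = 2 + 3708 = 3710)
552 - h = 552 - 1*3710 = 552 - 3710 = -3158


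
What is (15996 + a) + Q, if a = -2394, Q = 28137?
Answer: 41739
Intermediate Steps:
(15996 + a) + Q = (15996 - 2394) + 28137 = 13602 + 28137 = 41739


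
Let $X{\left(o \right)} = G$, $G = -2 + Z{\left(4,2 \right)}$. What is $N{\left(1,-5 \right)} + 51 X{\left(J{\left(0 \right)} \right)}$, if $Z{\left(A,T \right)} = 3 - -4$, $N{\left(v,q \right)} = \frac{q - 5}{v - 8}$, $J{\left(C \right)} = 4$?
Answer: $\frac{1795}{7} \approx 256.43$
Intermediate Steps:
$N{\left(v,q \right)} = \frac{-5 + q}{-8 + v}$
$Z{\left(A,T \right)} = 7$ ($Z{\left(A,T \right)} = 3 + 4 = 7$)
$G = 5$ ($G = -2 + 7 = 5$)
$X{\left(o \right)} = 5$
$N{\left(1,-5 \right)} + 51 X{\left(J{\left(0 \right)} \right)} = \frac{-5 - 5}{-8 + 1} + 51 \cdot 5 = \frac{1}{-7} \left(-10\right) + 255 = \left(- \frac{1}{7}\right) \left(-10\right) + 255 = \frac{10}{7} + 255 = \frac{1795}{7}$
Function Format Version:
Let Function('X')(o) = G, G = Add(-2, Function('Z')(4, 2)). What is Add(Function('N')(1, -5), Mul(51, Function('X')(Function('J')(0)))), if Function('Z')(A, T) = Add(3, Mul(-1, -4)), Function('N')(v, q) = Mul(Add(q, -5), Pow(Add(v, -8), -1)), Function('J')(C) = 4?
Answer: Rational(1795, 7) ≈ 256.43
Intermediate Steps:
Function('N')(v, q) = Mul(Pow(Add(-8, v), -1), Add(-5, q)) (Function('N')(v, q) = Mul(Add(-5, q), Pow(Add(-8, v), -1)) = Mul(Pow(Add(-8, v), -1), Add(-5, q)))
Function('Z')(A, T) = 7 (Function('Z')(A, T) = Add(3, 4) = 7)
G = 5 (G = Add(-2, 7) = 5)
Function('X')(o) = 5
Add(Function('N')(1, -5), Mul(51, Function('X')(Function('J')(0)))) = Add(Mul(Pow(Add(-8, 1), -1), Add(-5, -5)), Mul(51, 5)) = Add(Mul(Pow(-7, -1), -10), 255) = Add(Mul(Rational(-1, 7), -10), 255) = Add(Rational(10, 7), 255) = Rational(1795, 7)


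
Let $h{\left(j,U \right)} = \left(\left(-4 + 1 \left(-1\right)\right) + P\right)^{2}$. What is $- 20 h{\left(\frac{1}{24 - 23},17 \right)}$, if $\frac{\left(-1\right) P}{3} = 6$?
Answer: $-10580$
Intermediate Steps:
$P = -18$ ($P = \left(-3\right) 6 = -18$)
$h{\left(j,U \right)} = 529$ ($h{\left(j,U \right)} = \left(\left(-4 + 1 \left(-1\right)\right) - 18\right)^{2} = \left(\left(-4 - 1\right) - 18\right)^{2} = \left(-5 - 18\right)^{2} = \left(-23\right)^{2} = 529$)
$- 20 h{\left(\frac{1}{24 - 23},17 \right)} = \left(-20\right) 529 = -10580$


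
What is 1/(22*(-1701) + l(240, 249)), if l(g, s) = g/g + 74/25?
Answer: -25/935451 ≈ -2.6725e-5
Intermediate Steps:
l(g, s) = 99/25 (l(g, s) = 1 + 74*(1/25) = 1 + 74/25 = 99/25)
1/(22*(-1701) + l(240, 249)) = 1/(22*(-1701) + 99/25) = 1/(-37422 + 99/25) = 1/(-935451/25) = -25/935451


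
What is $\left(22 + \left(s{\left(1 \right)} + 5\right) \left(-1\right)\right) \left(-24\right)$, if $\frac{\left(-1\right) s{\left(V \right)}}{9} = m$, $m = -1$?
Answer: $-192$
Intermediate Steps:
$s{\left(V \right)} = 9$ ($s{\left(V \right)} = \left(-9\right) \left(-1\right) = 9$)
$\left(22 + \left(s{\left(1 \right)} + 5\right) \left(-1\right)\right) \left(-24\right) = \left(22 + \left(9 + 5\right) \left(-1\right)\right) \left(-24\right) = \left(22 + 14 \left(-1\right)\right) \left(-24\right) = \left(22 - 14\right) \left(-24\right) = 8 \left(-24\right) = -192$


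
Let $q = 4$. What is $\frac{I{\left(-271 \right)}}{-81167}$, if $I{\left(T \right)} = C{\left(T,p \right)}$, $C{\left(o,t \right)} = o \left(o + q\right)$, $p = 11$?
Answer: $- \frac{72357}{81167} \approx -0.89146$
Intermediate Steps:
$C{\left(o,t \right)} = o \left(4 + o\right)$ ($C{\left(o,t \right)} = o \left(o + 4\right) = o \left(4 + o\right)$)
$I{\left(T \right)} = T \left(4 + T\right)$
$\frac{I{\left(-271 \right)}}{-81167} = \frac{\left(-271\right) \left(4 - 271\right)}{-81167} = \left(-271\right) \left(-267\right) \left(- \frac{1}{81167}\right) = 72357 \left(- \frac{1}{81167}\right) = - \frac{72357}{81167}$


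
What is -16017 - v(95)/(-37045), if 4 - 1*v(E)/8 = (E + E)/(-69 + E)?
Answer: -7713547289/481585 ≈ -16017.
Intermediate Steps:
v(E) = 32 - 16*E/(-69 + E) (v(E) = 32 - 8*(E + E)/(-69 + E) = 32 - 8*2*E/(-69 + E) = 32 - 16*E/(-69 + E))
-16017 - v(95)/(-37045) = -16017 - 16*(-138 + 95)/(-69 + 95)/(-37045) = -16017 - 16*(-43)/26*(-1)/37045 = -16017 - 16*(1/26)*(-43)*(-1)/37045 = -16017 - (-344)*(-1)/(13*37045) = -16017 - 1*344/481585 = -16017 - 344/481585 = -7713547289/481585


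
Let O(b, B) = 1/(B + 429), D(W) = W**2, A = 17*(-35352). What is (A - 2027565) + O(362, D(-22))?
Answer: -2399865236/913 ≈ -2.6285e+6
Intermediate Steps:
A = -600984
O(b, B) = 1/(429 + B)
(A - 2027565) + O(362, D(-22)) = (-600984 - 2027565) + 1/(429 + (-22)**2) = -2628549 + 1/(429 + 484) = -2628549 + 1/913 = -2399865236/913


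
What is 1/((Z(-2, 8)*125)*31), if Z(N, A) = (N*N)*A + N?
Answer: 1/116250 ≈ 8.6021e-6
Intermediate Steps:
Z(N, A) = N + A*N² (Z(N, A) = N²*A + N = A*N² + N = N + A*N²)
1/((Z(-2, 8)*125)*31) = 1/((-2*(1 + 8*(-2))*125)*31) = 1/((-2*(1 - 16)*125)*31) = 1/((-2*(-15)*125)*31) = 1/((30*125)*31) = 1/(3750*31) = 1/116250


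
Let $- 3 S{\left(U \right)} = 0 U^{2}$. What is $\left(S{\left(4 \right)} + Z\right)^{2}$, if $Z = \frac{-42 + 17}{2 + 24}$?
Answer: $\frac{625}{676} \approx 0.92456$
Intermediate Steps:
$S{\left(U \right)} = 0$ ($S{\left(U \right)} = - \frac{0 U^{2}}{3} = \left(- \frac{1}{3}\right) 0 = 0$)
$Z = - \frac{25}{26} \approx -0.96154$
$\left(S{\left(4 \right)} + Z\right)^{2} = \left(0 - \frac{25}{26}\right)^{2} = \left(- \frac{25}{26}\right)^{2} = \frac{625}{676}$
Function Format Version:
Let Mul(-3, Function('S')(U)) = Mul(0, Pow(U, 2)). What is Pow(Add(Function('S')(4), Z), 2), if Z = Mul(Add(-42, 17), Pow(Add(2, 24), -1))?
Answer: Rational(625, 676) ≈ 0.92456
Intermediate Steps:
Function('S')(U) = 0 (Function('S')(U) = Mul(Rational(-1, 3), Mul(0, Pow(U, 2))) = Mul(Rational(-1, 3), 0) = 0)
Z = Rational(-25, 26) (Z = Mul(-25, Pow(26, -1)) = Mul(-25, Rational(1, 26)) = Rational(-25, 26) ≈ -0.96154)
Pow(Add(Function('S')(4), Z), 2) = Pow(Add(0, Rational(-25, 26)), 2) = Pow(Rational(-25, 26), 2) = Rational(625, 676)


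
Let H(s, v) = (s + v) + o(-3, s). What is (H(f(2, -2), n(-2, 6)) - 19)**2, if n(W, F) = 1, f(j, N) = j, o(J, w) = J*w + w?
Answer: 400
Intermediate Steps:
o(J, w) = w + J*w
H(s, v) = v - s (H(s, v) = (s + v) + s*(1 - 3) = (s + v) + s*(-2) = (s + v) - 2*s = v - s)
(H(f(2, -2), n(-2, 6)) - 19)**2 = ((1 - 1*2) - 19)**2 = ((1 - 2) - 19)**2 = (-1 - 19)**2 = (-20)**2 = 400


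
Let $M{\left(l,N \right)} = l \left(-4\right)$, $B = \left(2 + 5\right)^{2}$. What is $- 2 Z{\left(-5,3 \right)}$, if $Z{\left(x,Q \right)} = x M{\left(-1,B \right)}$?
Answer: $40$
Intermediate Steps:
$B = 49$ ($B = 7^{2} = 49$)
$M{\left(l,N \right)} = - 4 l$
$Z{\left(x,Q \right)} = 4 x$ ($Z{\left(x,Q \right)} = x \left(\left(-4\right) \left(-1\right)\right) = x 4 = 4 x$)
$- 2 Z{\left(-5,3 \right)} = - 2 \cdot 4 \left(-5\right) = \left(-2\right) \left(-20\right) = 40$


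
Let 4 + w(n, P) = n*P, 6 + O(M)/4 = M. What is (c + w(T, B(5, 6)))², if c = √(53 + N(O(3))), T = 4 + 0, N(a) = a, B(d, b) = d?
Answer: (16 + √41)² ≈ 501.90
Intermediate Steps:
O(M) = -24 + 4*M
T = 4
w(n, P) = -4 + P*n (w(n, P) = -4 + n*P = -4 + P*n)
c = √41 (c = √(53 + (-24 + 4*3)) = √(53 + (-24 + 12)) = √(53 - 12) = √41 ≈ 6.4031)
(c + w(T, B(5, 6)))² = (√41 + (-4 + 5*4))² = (√41 + (-4 + 20))² = (√41 + 16)² = (16 + √41)²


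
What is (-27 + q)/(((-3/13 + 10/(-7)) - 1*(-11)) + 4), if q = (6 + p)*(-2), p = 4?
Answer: -4277/1214 ≈ -3.5231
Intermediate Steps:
q = -20 (q = (6 + 4)*(-2) = 10*(-2) = -20)
(-27 + q)/(((-3/13 + 10/(-7)) - 1*(-11)) + 4) = (-27 - 20)/(((-3/13 + 10/(-7)) - 1*(-11)) + 4) = -47/(((-3*1/13 + 10*(-1/7)) + 11) + 4) = -47/(((-3/13 - 10/7) + 11) + 4) = -47/((-151/91 + 11) + 4) = -47/(850/91 + 4) = -47/1214/91 = -47*91/1214 = -4277/1214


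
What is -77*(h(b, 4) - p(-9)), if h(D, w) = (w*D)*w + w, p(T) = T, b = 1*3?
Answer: -4697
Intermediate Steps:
b = 3
h(D, w) = w + D*w² (h(D, w) = (D*w)*w + w = D*w² + w = w + D*w²)
-77*(h(b, 4) - p(-9)) = -77*(4*(1 + 3*4) - 1*(-9)) = -77*(4*(1 + 12) + 9) = -77*(4*13 + 9) = -77*(52 + 9) = -77*61 = -4697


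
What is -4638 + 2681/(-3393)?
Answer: -15739415/3393 ≈ -4638.8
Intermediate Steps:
-4638 + 2681/(-3393) = -4638 + 2681*(-1/3393) = -4638 - 2681/3393 = -15739415/3393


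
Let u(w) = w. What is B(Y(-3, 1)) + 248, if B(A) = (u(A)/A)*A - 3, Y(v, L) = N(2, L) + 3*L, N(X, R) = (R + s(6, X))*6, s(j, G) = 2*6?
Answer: 326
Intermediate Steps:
s(j, G) = 12
N(X, R) = 72 + 6*R (N(X, R) = (R + 12)*6 = (12 + R)*6 = 72 + 6*R)
Y(v, L) = 72 + 9*L (Y(v, L) = (72 + 6*L) + 3*L = 72 + 9*L)
B(A) = -3 + A (B(A) = (A/A)*A - 3 = 1*A - 3 = A - 3 = -3 + A)
B(Y(-3, 1)) + 248 = (-3 + (72 + 9*1)) + 248 = (-3 + (72 + 9)) + 248 = (-3 + 81) + 248 = 78 + 248 = 326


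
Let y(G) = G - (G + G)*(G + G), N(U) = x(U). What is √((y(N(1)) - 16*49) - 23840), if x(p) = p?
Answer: I*√24627 ≈ 156.93*I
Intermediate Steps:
N(U) = U
y(G) = G - 4*G² (y(G) = G - 2*G*2*G = G - 4*G²)
√((y(N(1)) - 16*49) - 23840) = √((1*(1 - 4*1) - 16*49) - 23840) = √((1*(1 - 4) - 784) - 23840) = √((1*(-3) - 784) - 23840) = √((-3 - 784) - 23840) = √(-787 - 23840) = √(-24627) = I*√24627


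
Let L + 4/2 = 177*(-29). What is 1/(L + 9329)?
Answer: 1/4194 ≈ 0.00023844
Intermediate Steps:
L = -5135 (L = -2 + 177*(-29) = -2 - 5133 = -5135)
1/(L + 9329) = 1/(-5135 + 9329) = 1/4194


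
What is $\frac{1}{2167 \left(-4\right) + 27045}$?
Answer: $\frac{1}{18377} \approx 5.4416 \cdot 10^{-5}$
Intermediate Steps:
$\frac{1}{2167 \left(-4\right) + 27045} = \frac{1}{-8668 + 27045} = \frac{1}{18377}$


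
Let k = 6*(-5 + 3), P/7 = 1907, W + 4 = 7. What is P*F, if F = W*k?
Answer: -480564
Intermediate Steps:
W = 3 (W = -4 + 7 = 3)
P = 13349 (P = 7*1907 = 13349)
k = -12 (k = 6*(-2) = -12)
F = -36 (F = 3*(-12) = -36)
P*F = 13349*(-36) = -480564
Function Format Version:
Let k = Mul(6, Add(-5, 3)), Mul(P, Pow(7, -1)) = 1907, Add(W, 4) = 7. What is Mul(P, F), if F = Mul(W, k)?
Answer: -480564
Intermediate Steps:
W = 3 (W = Add(-4, 7) = 3)
P = 13349 (P = Mul(7, 1907) = 13349)
k = -12 (k = Mul(6, -2) = -12)
F = -36 (F = Mul(3, -12) = -36)
Mul(P, F) = Mul(13349, -36) = -480564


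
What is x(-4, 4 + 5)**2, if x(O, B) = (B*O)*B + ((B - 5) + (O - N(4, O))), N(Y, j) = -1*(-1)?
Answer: 105625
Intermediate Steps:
N(Y, j) = 1
x(O, B) = -6 + B + O + O*B**2 (x(O, B) = (B*O)*B + ((B - 5) + (O - 1*1)) = O*B**2 + ((-5 + B) + (O - 1)) = O*B**2 + ((-5 + B) + (-1 + O)) = O*B**2 + (-6 + B + O) = -6 + B + O + O*B**2)
x(-4, 4 + 5)**2 = (-6 + (4 + 5) - 4 - 4*(4 + 5)**2)**2 = (-6 + 9 - 4 - 4*9**2)**2 = (-6 + 9 - 4 - 4*81)**2 = (-6 + 9 - 4 - 324)**2 = (-325)**2 = 105625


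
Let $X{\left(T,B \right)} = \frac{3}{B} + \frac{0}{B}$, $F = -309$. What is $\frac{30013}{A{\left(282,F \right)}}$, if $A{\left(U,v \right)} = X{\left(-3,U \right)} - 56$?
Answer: $- \frac{2821222}{5263} \approx -536.05$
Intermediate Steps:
$X{\left(T,B \right)} = \frac{3}{B}$ ($X{\left(T,B \right)} = \frac{3}{B} + 0 = \frac{3}{B}$)
$A{\left(U,v \right)} = -56 + \frac{3}{U}$ ($A{\left(U,v \right)} = \frac{3}{U} - 56 = -56 + \frac{3}{U}$)
$\frac{30013}{A{\left(282,F \right)}} = \frac{30013}{-56 + \frac{3}{282}} = \frac{30013}{-56 + 3 \cdot \frac{1}{282}} = \frac{30013}{-56 + \frac{1}{94}} = \frac{30013}{- \frac{5263}{94}} = 30013 \left(- \frac{94}{5263}\right) = - \frac{2821222}{5263}$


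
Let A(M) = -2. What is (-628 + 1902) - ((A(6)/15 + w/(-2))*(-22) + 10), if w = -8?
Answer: 20236/15 ≈ 1349.1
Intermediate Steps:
(-628 + 1902) - ((A(6)/15 + w/(-2))*(-22) + 10) = (-628 + 1902) - ((-2/15 - 8/(-2))*(-22) + 10) = 1274 - ((-2*1/15 - 8*(-½))*(-22) + 10) = 1274 - ((-2/15 + 4)*(-22) + 10) = 1274 - ((58/15)*(-22) + 10) = 1274 - (-1276/15 + 10) = 1274 - 1*(-1126/15) = 1274 + 1126/15 = 20236/15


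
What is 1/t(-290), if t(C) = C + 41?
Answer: -1/249 ≈ -0.0040161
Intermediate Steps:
t(C) = 41 + C
1/t(-290) = 1/(41 - 290) = 1/(-249) = -1/249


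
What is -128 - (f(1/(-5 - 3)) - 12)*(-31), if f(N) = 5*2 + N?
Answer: -1551/8 ≈ -193.88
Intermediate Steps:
f(N) = 10 + N
-128 - (f(1/(-5 - 3)) - 12)*(-31) = -128 - ((10 + 1/(-5 - 3)) - 12)*(-31) = -128 - ((10 + 1/(-8)) - 12)*(-31) = -128 - ((10 - ⅛) - 12)*(-31) = -128 - (79/8 - 12)*(-31) = -128 - (-17)*(-31)/8 = -128 - 1*527/8 = -128 - 527/8 = -1551/8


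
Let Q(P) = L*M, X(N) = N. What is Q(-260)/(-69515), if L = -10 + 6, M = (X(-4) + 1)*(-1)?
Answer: 12/69515 ≈ 0.00017262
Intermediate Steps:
M = 3 (M = (-4 + 1)*(-1) = -3*(-1) = 3)
L = -4
Q(P) = -12 (Q(P) = -4*3 = -12)
Q(-260)/(-69515) = -12/(-69515) = -12*(-1/69515) = 12/69515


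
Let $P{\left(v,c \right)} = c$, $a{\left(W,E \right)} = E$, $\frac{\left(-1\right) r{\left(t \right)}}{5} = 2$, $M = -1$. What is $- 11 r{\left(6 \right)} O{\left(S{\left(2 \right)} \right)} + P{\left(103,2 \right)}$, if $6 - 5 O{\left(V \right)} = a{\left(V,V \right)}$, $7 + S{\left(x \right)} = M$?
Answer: $310$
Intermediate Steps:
$r{\left(t \right)} = -10$ ($r{\left(t \right)} = \left(-5\right) 2 = -10$)
$S{\left(x \right)} = -8$ ($S{\left(x \right)} = -7 - 1 = -8$)
$O{\left(V \right)} = \frac{6}{5} - \frac{V}{5}$
$- 11 r{\left(6 \right)} O{\left(S{\left(2 \right)} \right)} + P{\left(103,2 \right)} = \left(-11\right) \left(-10\right) \left(\frac{6}{5} - - \frac{8}{5}\right) + 2 = 110 \left(\frac{6}{5} + \frac{8}{5}\right) + 2 = 110 \cdot \frac{14}{5} + 2 = 308 + 2 = 310$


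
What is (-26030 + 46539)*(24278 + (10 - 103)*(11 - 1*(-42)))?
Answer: 396828641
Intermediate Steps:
(-26030 + 46539)*(24278 + (10 - 103)*(11 - 1*(-42))) = 20509*(24278 - 93*(11 + 42)) = 20509*(24278 - 93*53) = 20509*(24278 - 4929) = 20509*19349 = 396828641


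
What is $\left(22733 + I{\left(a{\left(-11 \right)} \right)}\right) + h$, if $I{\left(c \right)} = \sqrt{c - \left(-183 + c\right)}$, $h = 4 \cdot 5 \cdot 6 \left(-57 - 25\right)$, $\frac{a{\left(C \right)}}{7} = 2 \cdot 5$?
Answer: $12893 + \sqrt{183} \approx 12907.0$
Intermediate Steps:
$a{\left(C \right)} = 70$ ($a{\left(C \right)} = 7 \cdot 2 \cdot 5 = 7 \cdot 10 = 70$)
$h = -9840$ ($h = 20 \cdot 6 \left(-82\right) = 120 \left(-82\right) = -9840$)
$I{\left(c \right)} = \sqrt{183}$
$\left(22733 + I{\left(a{\left(-11 \right)} \right)}\right) + h = \left(22733 + \sqrt{183}\right) - 9840 = 12893 + \sqrt{183}$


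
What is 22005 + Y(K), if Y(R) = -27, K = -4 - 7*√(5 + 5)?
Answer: 21978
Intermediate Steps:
K = -4 - 7*√10 ≈ -26.136
22005 + Y(K) = 22005 - 27 = 21978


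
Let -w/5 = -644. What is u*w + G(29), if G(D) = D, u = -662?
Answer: -2131611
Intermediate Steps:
w = 3220 (w = -5*(-644) = 3220)
u*w + G(29) = -662*3220 + 29 = -2131640 + 29 = -2131611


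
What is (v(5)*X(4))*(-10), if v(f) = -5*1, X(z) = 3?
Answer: 150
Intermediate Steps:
v(f) = -5
(v(5)*X(4))*(-10) = -5*3*(-10) = -15*(-10) = 150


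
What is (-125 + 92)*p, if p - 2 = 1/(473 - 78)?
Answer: -26103/395 ≈ -66.083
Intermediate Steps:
p = 791/395 (p = 2 + 1/(473 - 78) = 2 + 1/395 = 791/395 ≈ 2.0025)
(-125 + 92)*p = (-125 + 92)*(791/395) = -33*791/395 = -26103/395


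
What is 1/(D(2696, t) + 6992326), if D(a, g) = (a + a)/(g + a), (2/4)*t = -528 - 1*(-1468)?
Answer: 286/1999805573 ≈ 1.4301e-7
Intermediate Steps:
t = 1880 (t = 2*(-528 - 1*(-1468)) = 2*(-528 + 1468) = 2*940 = 1880)
D(a, g) = 2*a/(a + g) (D(a, g) = (2*a)/(a + g) = 2*a/(a + g))
1/(D(2696, t) + 6992326) = 1/(2*2696/(2696 + 1880) + 6992326) = 1/(2*2696/4576 + 6992326) = 1/(2*2696*(1/4576) + 6992326) = 1/(337/286 + 6992326) = 1/(1999805573/286) = 286/1999805573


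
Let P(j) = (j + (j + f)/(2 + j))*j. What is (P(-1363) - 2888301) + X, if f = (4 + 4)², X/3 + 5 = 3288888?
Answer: 12024184700/1361 ≈ 8.8348e+6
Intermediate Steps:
X = 9866649 (X = -15 + 3*3288888 = -15 + 9866664 = 9866649)
f = 64 (f = 8² = 64)
P(j) = j*(j + (64 + j)/(2 + j)) (P(j) = (j + (j + 64)/(2 + j))*j = (j + (64 + j)/(2 + j))*j = j*(j + (64 + j)/(2 + j)))
(P(-1363) - 2888301) + X = (-1363*(64 + (-1363)² + 3*(-1363))/(2 - 1363) - 2888301) + 9866649 = (-1363*(64 + 1857769 - 4089)/(-1361) - 2888301) + 9866649 = (-1363*(-1/1361)*1853744 - 2888301) + 9866649 = (2526653072/1361 - 2888301) + 9866649 = -1404324589/1361 + 9866649 = 12024184700/1361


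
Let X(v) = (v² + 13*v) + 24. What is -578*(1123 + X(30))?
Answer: -1408586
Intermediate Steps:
X(v) = 24 + v² + 13*v
-578*(1123 + X(30)) = -578*(1123 + (24 + 30² + 13*30)) = -578*(1123 + (24 + 900 + 390)) = -578*(1123 + 1314) = -578*2437 = -1408586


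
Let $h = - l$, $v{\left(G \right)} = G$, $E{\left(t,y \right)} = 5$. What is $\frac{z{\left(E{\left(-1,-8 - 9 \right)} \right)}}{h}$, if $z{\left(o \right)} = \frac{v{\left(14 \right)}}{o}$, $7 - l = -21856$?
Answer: $- \frac{14}{109315} \approx -0.00012807$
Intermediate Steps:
$l = 21863$ ($l = 7 - -21856 = 7 + 21856 = 21863$)
$z{\left(o \right)} = \frac{14}{o}$
$h = -21863$ ($h = \left(-1\right) 21863 = -21863$)
$\frac{z{\left(E{\left(-1,-8 - 9 \right)} \right)}}{h} = \frac{14 \cdot \frac{1}{5}}{-21863} = 14 \cdot \frac{1}{5} \left(- \frac{1}{21863}\right) = \frac{14}{5} \left(- \frac{1}{21863}\right) = - \frac{14}{109315}$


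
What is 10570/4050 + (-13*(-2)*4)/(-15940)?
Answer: 840323/322785 ≈ 2.6034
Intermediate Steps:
10570/4050 + (-13*(-2)*4)/(-15940) = 10570*(1/4050) + (26*4)*(-1/15940) = 1057/405 + 104*(-1/15940) = 1057/405 - 26/3985 = 840323/322785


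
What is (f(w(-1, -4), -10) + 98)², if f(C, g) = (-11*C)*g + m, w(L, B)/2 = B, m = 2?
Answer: 608400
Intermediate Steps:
w(L, B) = 2*B
f(C, g) = 2 - 11*C*g (f(C, g) = (-11*C)*g + 2 = -11*C*g + 2 = 2 - 11*C*g)
(f(w(-1, -4), -10) + 98)² = ((2 - 11*2*(-4)*(-10)) + 98)² = ((2 - 11*(-8)*(-10)) + 98)² = ((2 - 880) + 98)² = (-878 + 98)² = (-780)² = 608400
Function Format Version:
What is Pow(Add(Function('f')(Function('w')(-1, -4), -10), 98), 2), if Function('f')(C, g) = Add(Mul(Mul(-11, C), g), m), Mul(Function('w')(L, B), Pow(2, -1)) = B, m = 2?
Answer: 608400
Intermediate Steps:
Function('w')(L, B) = Mul(2, B)
Function('f')(C, g) = Add(2, Mul(-11, C, g)) (Function('f')(C, g) = Add(Mul(Mul(-11, C), g), 2) = Add(Mul(-11, C, g), 2) = Add(2, Mul(-11, C, g)))
Pow(Add(Function('f')(Function('w')(-1, -4), -10), 98), 2) = Pow(Add(Add(2, Mul(-11, Mul(2, -4), -10)), 98), 2) = Pow(Add(Add(2, Mul(-11, -8, -10)), 98), 2) = Pow(Add(Add(2, -880), 98), 2) = Pow(Add(-878, 98), 2) = Pow(-780, 2) = 608400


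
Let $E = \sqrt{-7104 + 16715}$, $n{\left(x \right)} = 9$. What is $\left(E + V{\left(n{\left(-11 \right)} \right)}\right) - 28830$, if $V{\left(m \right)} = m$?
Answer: $-28821 + \sqrt{9611} \approx -28723.0$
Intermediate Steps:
$E = \sqrt{9611} \approx 98.036$
$\left(E + V{\left(n{\left(-11 \right)} \right)}\right) - 28830 = \left(\sqrt{9611} + 9\right) - 28830 = \left(9 + \sqrt{9611}\right) - 28830 = -28821 + \sqrt{9611}$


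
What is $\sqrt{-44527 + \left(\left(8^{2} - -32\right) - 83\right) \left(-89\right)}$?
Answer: $18 i \sqrt{141} \approx 213.74 i$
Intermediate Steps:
$\sqrt{-44527 + \left(\left(8^{2} - -32\right) - 83\right) \left(-89\right)} = \sqrt{-44527 + \left(\left(64 + 32\right) - 83\right) \left(-89\right)} = \sqrt{-44527 + \left(96 - 83\right) \left(-89\right)} = \sqrt{-44527 + 13 \left(-89\right)} = \sqrt{-44527 - 1157} = \sqrt{-45684} = 18 i \sqrt{141}$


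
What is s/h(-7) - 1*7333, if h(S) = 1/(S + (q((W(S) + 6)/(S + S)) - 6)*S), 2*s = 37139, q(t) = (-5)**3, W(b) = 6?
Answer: 16890912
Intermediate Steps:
q(t) = -125
s = 37139/2 (s = (1/2)*37139 = 37139/2 ≈ 18570.)
h(S) = -1/(130*S) (h(S) = 1/(S + (-125 - 6)*S) = 1/(S - 131*S) = 1/(-130*S) = -1/(130*S))
s/h(-7) - 1*7333 = 37139/(2*((-1/130/(-7)))) - 1*7333 = 37139/(2*((-1/130*(-1/7)))) - 7333 = 37139/(2*(1/910)) - 7333 = (37139/2)*910 - 7333 = 16898245 - 7333 = 16890912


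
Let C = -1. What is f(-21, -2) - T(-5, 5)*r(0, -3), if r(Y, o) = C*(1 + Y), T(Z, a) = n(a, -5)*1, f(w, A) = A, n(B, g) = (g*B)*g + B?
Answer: 128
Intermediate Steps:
n(B, g) = B + B*g² (n(B, g) = (B*g)*g + B = B*g² + B = B + B*g²)
T(Z, a) = 26*a (T(Z, a) = (a*(1 + (-5)²))*1 = (a*(1 + 25))*1 = (a*26)*1 = (26*a)*1 = 26*a)
r(Y, o) = -1 - Y (r(Y, o) = -(1 + Y) = -1 - Y)
f(-21, -2) - T(-5, 5)*r(0, -3) = -2 - 26*5*(-1 - 1*0) = -2 - 130*(-1 + 0) = -2 - 130*(-1) = -2 - 1*(-130) = -2 + 130 = 128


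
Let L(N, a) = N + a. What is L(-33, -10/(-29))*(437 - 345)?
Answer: -87124/29 ≈ -3004.3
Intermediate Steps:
L(-33, -10/(-29))*(437 - 345) = (-33 - 10/(-29))*(437 - 345) = (-33 - 10*(-1/29))*92 = (-33 + 10/29)*92 = -947/29*92 = -87124/29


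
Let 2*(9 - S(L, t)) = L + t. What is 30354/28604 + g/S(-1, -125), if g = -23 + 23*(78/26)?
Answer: 437659/257436 ≈ 1.7001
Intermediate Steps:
S(L, t) = 9 - L/2 - t/2 (S(L, t) = 9 - (L + t)/2 = 9 + (-L/2 - t/2) = 9 - L/2 - t/2)
g = 46 (g = -23 + 23*(78*(1/26)) = -23 + 23*3 = -23 + 69 = 46)
30354/28604 + g/S(-1, -125) = 30354/28604 + 46/(9 - ½*(-1) - ½*(-125)) = 30354*(1/28604) + 46/(9 + ½ + 125/2) = 15177/14302 + 46/72 = 15177/14302 + 46*(1/72) = 15177/14302 + 23/36 = 437659/257436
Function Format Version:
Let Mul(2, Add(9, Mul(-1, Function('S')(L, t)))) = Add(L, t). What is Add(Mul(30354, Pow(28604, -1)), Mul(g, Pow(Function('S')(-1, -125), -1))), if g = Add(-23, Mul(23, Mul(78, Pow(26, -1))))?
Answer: Rational(437659, 257436) ≈ 1.7001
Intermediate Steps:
Function('S')(L, t) = Add(9, Mul(Rational(-1, 2), L), Mul(Rational(-1, 2), t)) (Function('S')(L, t) = Add(9, Mul(Rational(-1, 2), Add(L, t))) = Add(9, Add(Mul(Rational(-1, 2), L), Mul(Rational(-1, 2), t))) = Add(9, Mul(Rational(-1, 2), L), Mul(Rational(-1, 2), t)))
g = 46 (g = Add(-23, Mul(23, Mul(78, Rational(1, 26)))) = Add(-23, Mul(23, 3)) = Add(-23, 69) = 46)
Add(Mul(30354, Pow(28604, -1)), Mul(g, Pow(Function('S')(-1, -125), -1))) = Add(Mul(30354, Pow(28604, -1)), Mul(46, Pow(Add(9, Mul(Rational(-1, 2), -1), Mul(Rational(-1, 2), -125)), -1))) = Add(Mul(30354, Rational(1, 28604)), Mul(46, Pow(Add(9, Rational(1, 2), Rational(125, 2)), -1))) = Add(Rational(15177, 14302), Mul(46, Pow(72, -1))) = Add(Rational(15177, 14302), Mul(46, Rational(1, 72))) = Add(Rational(15177, 14302), Rational(23, 36)) = Rational(437659, 257436)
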